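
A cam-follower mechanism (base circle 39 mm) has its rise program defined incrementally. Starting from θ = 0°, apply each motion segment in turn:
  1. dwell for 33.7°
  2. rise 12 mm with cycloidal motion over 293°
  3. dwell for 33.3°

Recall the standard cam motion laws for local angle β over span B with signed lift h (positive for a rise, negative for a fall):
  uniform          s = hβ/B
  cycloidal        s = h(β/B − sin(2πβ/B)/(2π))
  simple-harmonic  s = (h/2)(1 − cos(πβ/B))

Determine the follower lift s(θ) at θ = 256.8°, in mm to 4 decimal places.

seg 1 [0°–33.7°] dwell: s stays 0.0000
seg 2 [33.7°–326.7°] cycloidal, h=12: θ=256.8° here. β=223.1, B=293. 12·(0.7614 − sin(2π·0.7614)/(2π)) = 11.0421 → s = 11.0421

11.0421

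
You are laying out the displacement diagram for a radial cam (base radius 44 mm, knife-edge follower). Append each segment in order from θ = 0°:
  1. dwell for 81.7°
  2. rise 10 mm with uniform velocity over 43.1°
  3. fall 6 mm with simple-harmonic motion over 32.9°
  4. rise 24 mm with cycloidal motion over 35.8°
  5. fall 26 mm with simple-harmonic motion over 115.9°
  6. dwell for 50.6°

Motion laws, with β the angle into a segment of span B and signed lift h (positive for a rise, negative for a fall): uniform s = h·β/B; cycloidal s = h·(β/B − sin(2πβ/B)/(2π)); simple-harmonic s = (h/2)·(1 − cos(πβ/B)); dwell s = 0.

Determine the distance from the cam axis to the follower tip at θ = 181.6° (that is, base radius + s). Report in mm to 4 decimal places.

seg 1 [0°–81.7°] dwell: s stays 0.0000
seg 2 [81.7°–124.8°] uniform, h=10: full span → s += 10 → s = 10.0000
seg 3 [124.8°–157.7°] simple-harmonic, h=-6: full span → s += -6 → s = 4.0000
seg 4 [157.7°–193.5°] cycloidal, h=24: θ=181.6° here. β=23.9, B=35.8. 24·(0.6676 − sin(2π·0.6676)/(2π)) = 19.3414 → s = 23.3414
radial distance = base radius + s = 44 + 23.3414 = 67.3414

67.3414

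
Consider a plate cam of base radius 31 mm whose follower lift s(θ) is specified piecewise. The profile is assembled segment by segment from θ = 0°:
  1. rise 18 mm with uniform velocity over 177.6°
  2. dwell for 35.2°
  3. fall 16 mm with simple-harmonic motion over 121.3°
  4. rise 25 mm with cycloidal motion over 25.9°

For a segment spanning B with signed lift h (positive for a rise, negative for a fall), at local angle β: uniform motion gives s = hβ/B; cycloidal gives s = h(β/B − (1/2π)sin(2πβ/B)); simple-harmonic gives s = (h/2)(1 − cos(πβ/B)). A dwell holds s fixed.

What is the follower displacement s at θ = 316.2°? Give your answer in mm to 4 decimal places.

seg 1 [0°–177.6°] uniform, h=18: full span → s += 18 → s = 18.0000
seg 2 [177.6°–212.8°] dwell: s stays 18.0000
seg 3 [212.8°–334.1°] simple-harmonic, h=-16: θ=316.2° here. β=103.4, B=121.3. -16/2·(1 − cos(π·0.8524)) = -15.1556 → s = 2.8444

2.8444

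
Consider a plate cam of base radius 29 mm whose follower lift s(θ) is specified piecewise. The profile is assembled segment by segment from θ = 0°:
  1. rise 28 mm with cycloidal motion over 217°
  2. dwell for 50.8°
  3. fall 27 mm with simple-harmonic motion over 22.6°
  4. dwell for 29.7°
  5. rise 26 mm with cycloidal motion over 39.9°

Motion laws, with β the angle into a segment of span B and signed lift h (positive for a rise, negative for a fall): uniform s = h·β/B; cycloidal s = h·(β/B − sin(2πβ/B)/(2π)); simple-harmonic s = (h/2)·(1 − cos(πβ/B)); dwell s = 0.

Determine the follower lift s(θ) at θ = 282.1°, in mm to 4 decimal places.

seg 1 [0°–217°] cycloidal, h=28: full span → s += 28 → s = 28.0000
seg 2 [217°–267.8°] dwell: s stays 28.0000
seg 3 [267.8°–290.4°] simple-harmonic, h=-27: θ=282.1° here. β=14.3, B=22.6. -27/2·(1 − cos(π·0.6327)) = -18.9681 → s = 9.0319

9.0319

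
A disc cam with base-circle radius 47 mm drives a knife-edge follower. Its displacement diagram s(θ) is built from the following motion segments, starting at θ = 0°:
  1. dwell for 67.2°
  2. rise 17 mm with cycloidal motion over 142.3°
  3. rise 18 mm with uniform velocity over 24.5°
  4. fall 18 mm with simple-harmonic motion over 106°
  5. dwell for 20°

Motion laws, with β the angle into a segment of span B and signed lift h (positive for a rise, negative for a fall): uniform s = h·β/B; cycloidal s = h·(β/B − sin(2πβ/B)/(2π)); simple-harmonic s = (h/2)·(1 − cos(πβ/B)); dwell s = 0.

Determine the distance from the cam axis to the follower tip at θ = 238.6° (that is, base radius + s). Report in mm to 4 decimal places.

seg 1 [0°–67.2°] dwell: s stays 0.0000
seg 2 [67.2°–209.5°] cycloidal, h=17: full span → s += 17 → s = 17.0000
seg 3 [209.5°–234°] uniform, h=18: full span → s += 18 → s = 35.0000
seg 4 [234°–340°] simple-harmonic, h=-18: θ=238.6° here. β=4.6, B=106. -18/2·(1 − cos(π·0.0434)) = -0.0835 → s = 34.9165
radial distance = base radius + s = 47 + 34.9165 = 81.9165

81.9165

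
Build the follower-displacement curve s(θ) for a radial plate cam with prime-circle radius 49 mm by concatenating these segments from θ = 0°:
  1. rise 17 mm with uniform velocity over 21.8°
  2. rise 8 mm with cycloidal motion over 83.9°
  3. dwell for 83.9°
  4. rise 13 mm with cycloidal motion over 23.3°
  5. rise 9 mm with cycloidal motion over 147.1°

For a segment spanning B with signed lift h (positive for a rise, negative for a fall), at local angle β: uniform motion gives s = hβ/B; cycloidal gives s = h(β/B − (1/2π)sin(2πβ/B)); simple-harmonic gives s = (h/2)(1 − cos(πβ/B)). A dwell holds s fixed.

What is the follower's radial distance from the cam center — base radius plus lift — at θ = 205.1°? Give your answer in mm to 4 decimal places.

seg 1 [0°–21.8°] uniform, h=17: full span → s += 17 → s = 17.0000
seg 2 [21.8°–105.7°] cycloidal, h=8: full span → s += 8 → s = 25.0000
seg 3 [105.7°–189.6°] dwell: s stays 25.0000
seg 4 [189.6°–212.9°] cycloidal, h=13: θ=205.1° here. β=15.5, B=23.3. 13·(0.6652 − sin(2π·0.6652)/(2π)) = 10.4305 → s = 35.4305
radial distance = base radius + s = 49 + 35.4305 = 84.4305

84.4305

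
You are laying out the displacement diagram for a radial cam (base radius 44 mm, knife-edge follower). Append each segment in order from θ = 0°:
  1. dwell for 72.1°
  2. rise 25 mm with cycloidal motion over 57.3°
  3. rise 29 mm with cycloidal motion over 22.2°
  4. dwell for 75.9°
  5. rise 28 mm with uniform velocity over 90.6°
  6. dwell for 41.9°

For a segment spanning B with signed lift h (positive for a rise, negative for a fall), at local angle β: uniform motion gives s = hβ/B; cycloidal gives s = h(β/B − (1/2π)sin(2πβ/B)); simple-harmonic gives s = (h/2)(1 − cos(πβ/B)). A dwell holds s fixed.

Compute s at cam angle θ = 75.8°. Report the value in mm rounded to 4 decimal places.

seg 1 [0°–72.1°] dwell: s stays 0.0000
seg 2 [72.1°–129.4°] cycloidal, h=25: θ=75.8° here. β=3.7, B=57.3. 25·(0.0646 − sin(2π·0.0646)/(2π)) = 0.0439 → s = 0.0439

0.0439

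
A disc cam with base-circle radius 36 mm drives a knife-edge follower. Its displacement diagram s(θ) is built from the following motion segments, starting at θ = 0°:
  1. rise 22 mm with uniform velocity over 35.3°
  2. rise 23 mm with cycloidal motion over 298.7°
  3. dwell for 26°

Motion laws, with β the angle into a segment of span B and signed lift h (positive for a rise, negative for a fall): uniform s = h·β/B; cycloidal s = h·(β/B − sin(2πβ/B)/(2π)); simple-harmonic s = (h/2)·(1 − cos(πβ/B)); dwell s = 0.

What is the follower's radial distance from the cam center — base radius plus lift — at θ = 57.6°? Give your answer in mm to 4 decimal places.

seg 1 [0°–35.3°] uniform, h=22: full span → s += 22 → s = 22.0000
seg 2 [35.3°–334°] cycloidal, h=23: θ=57.6° here. β=22.3, B=298.7. 23·(0.0747 − sin(2π·0.0747)/(2π)) = 0.0623 → s = 22.0623
radial distance = base radius + s = 36 + 22.0623 = 58.0623

58.0623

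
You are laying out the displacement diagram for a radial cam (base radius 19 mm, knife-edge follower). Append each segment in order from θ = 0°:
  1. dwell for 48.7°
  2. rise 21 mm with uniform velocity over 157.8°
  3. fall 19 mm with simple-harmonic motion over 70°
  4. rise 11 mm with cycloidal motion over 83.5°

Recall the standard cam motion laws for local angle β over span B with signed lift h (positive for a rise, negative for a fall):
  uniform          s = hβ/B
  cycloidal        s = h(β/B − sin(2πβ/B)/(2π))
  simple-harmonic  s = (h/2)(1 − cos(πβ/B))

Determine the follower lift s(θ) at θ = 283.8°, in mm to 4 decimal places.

seg 1 [0°–48.7°] dwell: s stays 0.0000
seg 2 [48.7°–206.5°] uniform, h=21: full span → s += 21 → s = 21.0000
seg 3 [206.5°–276.5°] simple-harmonic, h=-19: full span → s += -19 → s = 2.0000
seg 4 [276.5°–360°] cycloidal, h=11: θ=283.8° here. β=7.3, B=83.5. 11·(0.0874 − sin(2π·0.0874)/(2π)) = 0.0476 → s = 2.0476

2.0476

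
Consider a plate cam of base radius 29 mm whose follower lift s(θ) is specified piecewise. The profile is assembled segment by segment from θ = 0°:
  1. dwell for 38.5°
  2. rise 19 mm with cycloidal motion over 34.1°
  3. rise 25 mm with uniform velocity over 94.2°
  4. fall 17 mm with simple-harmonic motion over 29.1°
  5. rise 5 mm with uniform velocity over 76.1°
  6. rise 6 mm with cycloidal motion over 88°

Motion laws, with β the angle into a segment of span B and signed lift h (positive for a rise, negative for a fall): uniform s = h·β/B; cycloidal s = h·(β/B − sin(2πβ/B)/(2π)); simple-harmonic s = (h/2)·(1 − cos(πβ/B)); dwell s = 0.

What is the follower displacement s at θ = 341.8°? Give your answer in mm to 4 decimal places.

seg 1 [0°–38.5°] dwell: s stays 0.0000
seg 2 [38.5°–72.6°] cycloidal, h=19: full span → s += 19 → s = 19.0000
seg 3 [72.6°–166.8°] uniform, h=25: full span → s += 25 → s = 44.0000
seg 4 [166.8°–195.9°] simple-harmonic, h=-17: full span → s += -17 → s = 27.0000
seg 5 [195.9°–272°] uniform, h=5: full span → s += 5 → s = 32.0000
seg 6 [272°–360°] cycloidal, h=6: θ=341.8° here. β=69.8, B=88. 6·(0.7932 − sin(2π·0.7932)/(2π)) = 5.6791 → s = 37.6791

37.6791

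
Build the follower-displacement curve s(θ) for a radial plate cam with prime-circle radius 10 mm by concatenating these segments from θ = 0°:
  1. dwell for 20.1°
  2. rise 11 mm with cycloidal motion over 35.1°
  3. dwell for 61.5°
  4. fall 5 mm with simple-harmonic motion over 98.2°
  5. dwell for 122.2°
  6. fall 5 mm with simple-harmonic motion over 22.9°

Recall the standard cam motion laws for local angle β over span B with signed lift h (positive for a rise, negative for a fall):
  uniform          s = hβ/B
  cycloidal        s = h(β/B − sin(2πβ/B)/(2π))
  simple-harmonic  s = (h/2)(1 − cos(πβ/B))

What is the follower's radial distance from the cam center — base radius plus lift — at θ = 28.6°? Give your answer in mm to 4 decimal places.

seg 1 [0°–20.1°] dwell: s stays 0.0000
seg 2 [20.1°–55.2°] cycloidal, h=11: θ=28.6° here. β=8.5, B=35.1. 11·(0.2422 − sin(2π·0.2422)/(2π)) = 0.9152 → s = 0.9152
radial distance = base radius + s = 10 + 0.9152 = 10.9152

10.9152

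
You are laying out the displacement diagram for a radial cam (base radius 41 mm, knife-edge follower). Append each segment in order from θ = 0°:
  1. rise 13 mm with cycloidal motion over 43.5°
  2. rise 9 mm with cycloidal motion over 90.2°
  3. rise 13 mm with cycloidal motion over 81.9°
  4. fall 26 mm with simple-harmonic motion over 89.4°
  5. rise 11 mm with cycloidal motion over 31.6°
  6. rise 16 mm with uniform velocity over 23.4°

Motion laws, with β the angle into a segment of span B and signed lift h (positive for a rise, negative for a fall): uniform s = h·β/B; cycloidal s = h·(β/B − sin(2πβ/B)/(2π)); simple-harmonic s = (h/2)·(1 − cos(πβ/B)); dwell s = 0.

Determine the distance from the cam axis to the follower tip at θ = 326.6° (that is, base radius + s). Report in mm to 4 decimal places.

seg 1 [0°–43.5°] cycloidal, h=13: full span → s += 13 → s = 13.0000
seg 2 [43.5°–133.7°] cycloidal, h=9: full span → s += 9 → s = 22.0000
seg 3 [133.7°–215.6°] cycloidal, h=13: full span → s += 13 → s = 35.0000
seg 4 [215.6°–305°] simple-harmonic, h=-26: full span → s += -26 → s = 9.0000
seg 5 [305°–336.6°] cycloidal, h=11: θ=326.6° here. β=21.6, B=31.6. 11·(0.6835 − sin(2π·0.6835)/(2π)) = 9.1193 → s = 18.1193
radial distance = base radius + s = 41 + 18.1193 = 59.1193

59.1193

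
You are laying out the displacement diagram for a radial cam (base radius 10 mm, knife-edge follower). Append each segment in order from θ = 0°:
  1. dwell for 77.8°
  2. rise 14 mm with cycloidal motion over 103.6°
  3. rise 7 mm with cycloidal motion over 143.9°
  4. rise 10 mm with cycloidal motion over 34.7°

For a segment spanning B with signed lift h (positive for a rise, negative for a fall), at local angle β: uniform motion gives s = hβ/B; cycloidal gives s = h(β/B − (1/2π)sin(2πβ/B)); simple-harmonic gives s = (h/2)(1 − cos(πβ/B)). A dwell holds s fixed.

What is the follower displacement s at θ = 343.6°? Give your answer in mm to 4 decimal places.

seg 1 [0°–77.8°] dwell: s stays 0.0000
seg 2 [77.8°–181.4°] cycloidal, h=14: full span → s += 14 → s = 14.0000
seg 3 [181.4°–325.3°] cycloidal, h=7: full span → s += 7 → s = 21.0000
seg 4 [325.3°–360°] cycloidal, h=10: θ=343.6° here. β=18.3, B=34.7. 10·(0.5274 − sin(2π·0.5274)/(2π)) = 5.5462 → s = 26.5462

26.5462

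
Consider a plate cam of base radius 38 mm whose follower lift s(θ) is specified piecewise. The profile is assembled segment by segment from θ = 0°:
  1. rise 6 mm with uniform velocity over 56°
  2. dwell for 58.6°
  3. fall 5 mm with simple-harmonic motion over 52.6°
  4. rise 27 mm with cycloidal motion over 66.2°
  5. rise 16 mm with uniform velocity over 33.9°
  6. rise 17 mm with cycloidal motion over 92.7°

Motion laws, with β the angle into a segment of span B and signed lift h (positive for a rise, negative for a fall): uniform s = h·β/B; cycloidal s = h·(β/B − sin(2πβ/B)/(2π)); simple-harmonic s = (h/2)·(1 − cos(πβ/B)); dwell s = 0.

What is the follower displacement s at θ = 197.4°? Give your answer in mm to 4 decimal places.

seg 1 [0°–56°] uniform, h=6: full span → s += 6 → s = 6.0000
seg 2 [56°–114.6°] dwell: s stays 6.0000
seg 3 [114.6°–167.2°] simple-harmonic, h=-5: full span → s += -5 → s = 1.0000
seg 4 [167.2°–233.4°] cycloidal, h=27: θ=197.4° here. β=30.2, B=66.2. 27·(0.4562 − sin(2π·0.4562)/(2π)) = 11.1493 → s = 12.1493

12.1493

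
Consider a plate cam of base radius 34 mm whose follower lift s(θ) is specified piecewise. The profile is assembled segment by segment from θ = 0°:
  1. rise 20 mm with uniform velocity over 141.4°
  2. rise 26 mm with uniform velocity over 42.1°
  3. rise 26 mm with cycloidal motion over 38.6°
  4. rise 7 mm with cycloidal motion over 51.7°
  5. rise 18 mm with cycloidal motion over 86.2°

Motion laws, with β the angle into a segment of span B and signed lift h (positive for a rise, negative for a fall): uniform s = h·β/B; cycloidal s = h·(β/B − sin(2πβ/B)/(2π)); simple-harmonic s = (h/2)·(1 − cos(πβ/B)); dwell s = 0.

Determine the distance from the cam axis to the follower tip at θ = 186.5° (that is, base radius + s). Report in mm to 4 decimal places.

seg 1 [0°–141.4°] uniform, h=20: full span → s += 20 → s = 20.0000
seg 2 [141.4°–183.5°] uniform, h=26: full span → s += 26 → s = 46.0000
seg 3 [183.5°–222.1°] cycloidal, h=26: θ=186.5° here. β=3, B=38.6. 26·(0.0777 − sin(2π·0.0777)/(2π)) = 0.0794 → s = 46.0794
radial distance = base radius + s = 34 + 46.0794 = 80.0794

80.0794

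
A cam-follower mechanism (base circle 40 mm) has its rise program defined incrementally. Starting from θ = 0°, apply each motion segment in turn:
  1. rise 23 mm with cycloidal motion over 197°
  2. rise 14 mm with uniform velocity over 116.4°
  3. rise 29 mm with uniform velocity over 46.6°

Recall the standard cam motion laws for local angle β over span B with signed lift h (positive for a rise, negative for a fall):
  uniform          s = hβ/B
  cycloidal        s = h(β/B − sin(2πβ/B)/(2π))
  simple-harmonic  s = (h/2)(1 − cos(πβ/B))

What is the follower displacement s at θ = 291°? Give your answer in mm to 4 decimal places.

seg 1 [0°–197°] cycloidal, h=23: full span → s += 23 → s = 23.0000
seg 2 [197°–313.4°] uniform, h=14: θ=291° here. β=94, B=116.4. 14·94/116.4 = 11.3058 → s = 34.3058

34.3058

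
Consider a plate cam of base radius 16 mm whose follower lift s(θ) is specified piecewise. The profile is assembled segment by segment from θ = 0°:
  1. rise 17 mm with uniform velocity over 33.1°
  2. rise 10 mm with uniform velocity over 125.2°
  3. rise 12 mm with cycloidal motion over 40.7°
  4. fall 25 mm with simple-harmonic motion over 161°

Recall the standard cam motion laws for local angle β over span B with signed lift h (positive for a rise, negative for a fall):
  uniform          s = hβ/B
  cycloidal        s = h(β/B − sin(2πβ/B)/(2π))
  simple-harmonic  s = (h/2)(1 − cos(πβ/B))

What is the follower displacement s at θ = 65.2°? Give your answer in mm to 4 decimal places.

seg 1 [0°–33.1°] uniform, h=17: full span → s += 17 → s = 17.0000
seg 2 [33.1°–158.3°] uniform, h=10: θ=65.2° here. β=32.1, B=125.2. 10·32.1/125.2 = 2.5639 → s = 19.5639

19.5639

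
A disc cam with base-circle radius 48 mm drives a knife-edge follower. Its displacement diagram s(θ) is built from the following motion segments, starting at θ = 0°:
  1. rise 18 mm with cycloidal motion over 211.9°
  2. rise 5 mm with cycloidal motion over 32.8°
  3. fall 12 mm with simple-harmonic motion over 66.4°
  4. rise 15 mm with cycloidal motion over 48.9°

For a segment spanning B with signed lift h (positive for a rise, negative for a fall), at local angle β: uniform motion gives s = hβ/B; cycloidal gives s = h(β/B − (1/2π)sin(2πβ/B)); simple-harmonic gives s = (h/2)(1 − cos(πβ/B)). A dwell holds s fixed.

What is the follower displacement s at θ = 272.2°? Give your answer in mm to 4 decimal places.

seg 1 [0°–211.9°] cycloidal, h=18: full span → s += 18 → s = 18.0000
seg 2 [211.9°–244.7°] cycloidal, h=5: full span → s += 5 → s = 23.0000
seg 3 [244.7°–311.1°] simple-harmonic, h=-12: θ=272.2° here. β=27.5, B=66.4. -12/2·(1 − cos(π·0.4142)) = -4.4014 → s = 18.5986

18.5986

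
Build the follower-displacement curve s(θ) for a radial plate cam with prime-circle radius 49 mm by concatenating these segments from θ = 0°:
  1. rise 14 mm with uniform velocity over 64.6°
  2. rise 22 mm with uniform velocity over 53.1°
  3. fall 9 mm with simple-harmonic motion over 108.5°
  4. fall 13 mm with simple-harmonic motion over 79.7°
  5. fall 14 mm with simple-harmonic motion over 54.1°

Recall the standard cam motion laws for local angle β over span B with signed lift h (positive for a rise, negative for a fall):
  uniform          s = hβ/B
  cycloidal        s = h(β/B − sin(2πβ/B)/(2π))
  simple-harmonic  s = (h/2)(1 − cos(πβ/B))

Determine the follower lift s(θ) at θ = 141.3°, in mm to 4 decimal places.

seg 1 [0°–64.6°] uniform, h=14: full span → s += 14 → s = 14.0000
seg 2 [64.6°–117.7°] uniform, h=22: full span → s += 22 → s = 36.0000
seg 3 [117.7°–226.2°] simple-harmonic, h=-9: θ=141.3° here. β=23.6, B=108.5. -9/2·(1 − cos(π·0.2175)) = -1.0104 → s = 34.9896

34.9896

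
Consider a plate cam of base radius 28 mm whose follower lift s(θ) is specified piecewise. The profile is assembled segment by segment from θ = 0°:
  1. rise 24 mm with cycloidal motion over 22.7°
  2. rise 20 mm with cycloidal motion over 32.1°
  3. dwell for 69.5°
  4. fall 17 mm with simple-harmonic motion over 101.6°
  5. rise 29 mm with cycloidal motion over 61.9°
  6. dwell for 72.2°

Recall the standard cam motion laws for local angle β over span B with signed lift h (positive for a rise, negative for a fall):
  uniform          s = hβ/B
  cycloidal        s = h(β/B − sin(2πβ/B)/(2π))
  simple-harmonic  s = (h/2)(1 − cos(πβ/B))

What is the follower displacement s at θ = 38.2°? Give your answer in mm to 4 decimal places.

seg 1 [0°–22.7°] cycloidal, h=24: full span → s += 24 → s = 24.0000
seg 2 [22.7°–54.8°] cycloidal, h=20: θ=38.2° here. β=15.5, B=32.1. 20·(0.4829 − sin(2π·0.4829)/(2π)) = 9.3153 → s = 33.3153

33.3153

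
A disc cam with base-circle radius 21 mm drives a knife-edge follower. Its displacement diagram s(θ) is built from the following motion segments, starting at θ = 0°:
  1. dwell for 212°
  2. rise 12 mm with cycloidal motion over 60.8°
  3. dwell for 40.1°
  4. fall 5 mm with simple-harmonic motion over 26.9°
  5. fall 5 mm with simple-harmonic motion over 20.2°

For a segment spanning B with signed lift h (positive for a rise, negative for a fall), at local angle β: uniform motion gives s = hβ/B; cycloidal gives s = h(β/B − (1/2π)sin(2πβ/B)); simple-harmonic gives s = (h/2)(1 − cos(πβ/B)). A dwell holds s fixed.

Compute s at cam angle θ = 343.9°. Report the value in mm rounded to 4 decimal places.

seg 1 [0°–212°] dwell: s stays 0.0000
seg 2 [212°–272.8°] cycloidal, h=12: full span → s += 12 → s = 12.0000
seg 3 [272.8°–312.9°] dwell: s stays 12.0000
seg 4 [312.9°–339.8°] simple-harmonic, h=-5: full span → s += -5 → s = 7.0000
seg 5 [339.8°–360°] simple-harmonic, h=-5: θ=343.9° here. β=4.1, B=20.2. -5/2·(1 − cos(π·0.2030)) = -0.4913 → s = 6.5087

6.5087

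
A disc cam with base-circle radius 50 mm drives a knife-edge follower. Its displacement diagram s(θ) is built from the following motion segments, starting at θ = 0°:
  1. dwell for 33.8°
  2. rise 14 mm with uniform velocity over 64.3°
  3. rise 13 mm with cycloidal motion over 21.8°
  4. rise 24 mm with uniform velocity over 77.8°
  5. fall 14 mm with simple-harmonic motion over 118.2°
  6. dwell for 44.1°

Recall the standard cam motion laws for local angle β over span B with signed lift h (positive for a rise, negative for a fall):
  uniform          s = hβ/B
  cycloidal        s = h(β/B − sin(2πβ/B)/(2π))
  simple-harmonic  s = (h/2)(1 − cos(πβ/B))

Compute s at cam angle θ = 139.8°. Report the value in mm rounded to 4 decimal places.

seg 1 [0°–33.8°] dwell: s stays 0.0000
seg 2 [33.8°–98.1°] uniform, h=14: full span → s += 14 → s = 14.0000
seg 3 [98.1°–119.9°] cycloidal, h=13: full span → s += 13 → s = 27.0000
seg 4 [119.9°–197.7°] uniform, h=24: θ=139.8° here. β=19.9, B=77.8. 24·19.9/77.8 = 6.1388 → s = 33.1388

33.1388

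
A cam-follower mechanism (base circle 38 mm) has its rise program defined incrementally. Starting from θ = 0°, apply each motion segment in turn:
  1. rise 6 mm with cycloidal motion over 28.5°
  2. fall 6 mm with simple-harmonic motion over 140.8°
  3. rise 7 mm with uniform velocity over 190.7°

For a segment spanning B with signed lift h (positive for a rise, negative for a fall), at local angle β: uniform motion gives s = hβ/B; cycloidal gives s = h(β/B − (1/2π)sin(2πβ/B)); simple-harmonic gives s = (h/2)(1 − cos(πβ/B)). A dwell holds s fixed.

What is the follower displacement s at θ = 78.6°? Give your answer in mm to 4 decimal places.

seg 1 [0°–28.5°] cycloidal, h=6: full span → s += 6 → s = 6.0000
seg 2 [28.5°–169.3°] simple-harmonic, h=-6: θ=78.6° here. β=50.1, B=140.8. -6/2·(1 − cos(π·0.3558)) = -1.6872 → s = 4.3128

4.3128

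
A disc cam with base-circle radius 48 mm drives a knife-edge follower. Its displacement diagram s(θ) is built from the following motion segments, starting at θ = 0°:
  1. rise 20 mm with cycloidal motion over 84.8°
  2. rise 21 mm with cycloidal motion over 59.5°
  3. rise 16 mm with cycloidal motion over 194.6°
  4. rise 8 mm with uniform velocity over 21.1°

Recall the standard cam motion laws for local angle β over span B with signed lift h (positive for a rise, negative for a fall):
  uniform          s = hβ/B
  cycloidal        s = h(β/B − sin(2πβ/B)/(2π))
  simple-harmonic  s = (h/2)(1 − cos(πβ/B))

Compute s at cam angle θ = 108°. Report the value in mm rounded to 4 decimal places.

seg 1 [0°–84.8°] cycloidal, h=20: full span → s += 20 → s = 20.0000
seg 2 [84.8°–144.3°] cycloidal, h=21: θ=108° here. β=23.2, B=59.5. 21·(0.3899 − sin(2π·0.3899)/(2π)) = 6.0564 → s = 26.0564

26.0564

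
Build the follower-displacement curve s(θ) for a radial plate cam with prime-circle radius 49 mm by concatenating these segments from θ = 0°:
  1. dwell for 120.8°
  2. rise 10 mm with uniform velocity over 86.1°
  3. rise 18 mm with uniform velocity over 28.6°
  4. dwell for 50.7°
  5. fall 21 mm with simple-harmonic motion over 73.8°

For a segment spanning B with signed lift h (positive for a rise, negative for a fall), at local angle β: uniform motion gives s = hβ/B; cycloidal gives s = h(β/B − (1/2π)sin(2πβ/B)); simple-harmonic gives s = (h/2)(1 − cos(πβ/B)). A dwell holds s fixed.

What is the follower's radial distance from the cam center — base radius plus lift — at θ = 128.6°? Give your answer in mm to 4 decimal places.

seg 1 [0°–120.8°] dwell: s stays 0.0000
seg 2 [120.8°–206.9°] uniform, h=10: θ=128.6° here. β=7.8, B=86.1. 10·7.8/86.1 = 0.9059 → s = 0.9059
radial distance = base radius + s = 49 + 0.9059 = 49.9059

49.9059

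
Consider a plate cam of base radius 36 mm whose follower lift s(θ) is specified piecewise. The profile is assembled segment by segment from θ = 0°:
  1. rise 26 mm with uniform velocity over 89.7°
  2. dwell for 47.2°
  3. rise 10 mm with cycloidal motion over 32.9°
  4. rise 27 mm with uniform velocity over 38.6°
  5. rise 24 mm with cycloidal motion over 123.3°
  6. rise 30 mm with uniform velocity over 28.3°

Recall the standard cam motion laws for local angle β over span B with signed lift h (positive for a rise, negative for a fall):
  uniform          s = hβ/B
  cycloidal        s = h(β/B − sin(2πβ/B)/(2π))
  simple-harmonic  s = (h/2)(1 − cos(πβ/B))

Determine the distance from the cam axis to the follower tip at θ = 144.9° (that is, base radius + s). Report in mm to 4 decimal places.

seg 1 [0°–89.7°] uniform, h=26: full span → s += 26 → s = 26.0000
seg 2 [89.7°–136.9°] dwell: s stays 26.0000
seg 3 [136.9°–169.8°] cycloidal, h=10: θ=144.9° here. β=8, B=32.9. 10·(0.2432 − sin(2π·0.2432)/(2π)) = 0.8415 → s = 26.8415
radial distance = base radius + s = 36 + 26.8415 = 62.8415

62.8415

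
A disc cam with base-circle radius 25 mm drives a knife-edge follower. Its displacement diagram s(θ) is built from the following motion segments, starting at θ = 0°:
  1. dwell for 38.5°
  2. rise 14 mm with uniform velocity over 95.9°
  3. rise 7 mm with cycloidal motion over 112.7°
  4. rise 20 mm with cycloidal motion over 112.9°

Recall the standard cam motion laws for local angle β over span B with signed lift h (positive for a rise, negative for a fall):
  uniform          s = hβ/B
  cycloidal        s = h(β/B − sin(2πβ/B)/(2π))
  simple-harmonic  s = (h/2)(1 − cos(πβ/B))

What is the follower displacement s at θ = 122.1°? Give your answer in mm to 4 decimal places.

seg 1 [0°–38.5°] dwell: s stays 0.0000
seg 2 [38.5°–134.4°] uniform, h=14: θ=122.1° here. β=83.6, B=95.9. 14·83.6/95.9 = 12.2044 → s = 12.2044

12.2044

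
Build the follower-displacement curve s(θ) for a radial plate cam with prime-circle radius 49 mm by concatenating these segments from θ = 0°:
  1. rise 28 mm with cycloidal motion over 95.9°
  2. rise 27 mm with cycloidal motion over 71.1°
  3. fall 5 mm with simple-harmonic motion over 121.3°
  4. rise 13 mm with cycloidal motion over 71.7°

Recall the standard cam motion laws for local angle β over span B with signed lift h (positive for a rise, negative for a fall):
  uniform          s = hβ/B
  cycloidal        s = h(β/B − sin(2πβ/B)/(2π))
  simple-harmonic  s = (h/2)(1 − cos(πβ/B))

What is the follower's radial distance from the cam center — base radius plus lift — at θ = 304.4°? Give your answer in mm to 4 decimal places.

seg 1 [0°–95.9°] cycloidal, h=28: full span → s += 28 → s = 28.0000
seg 2 [95.9°–167°] cycloidal, h=27: full span → s += 27 → s = 55.0000
seg 3 [167°–288.3°] simple-harmonic, h=-5: full span → s += -5 → s = 50.0000
seg 4 [288.3°–360°] cycloidal, h=13: θ=304.4° here. β=16.1, B=71.7. 13·(0.2245 − sin(2π·0.2245)/(2π)) = 0.8765 → s = 50.8765
radial distance = base radius + s = 49 + 50.8765 = 99.8765

99.8765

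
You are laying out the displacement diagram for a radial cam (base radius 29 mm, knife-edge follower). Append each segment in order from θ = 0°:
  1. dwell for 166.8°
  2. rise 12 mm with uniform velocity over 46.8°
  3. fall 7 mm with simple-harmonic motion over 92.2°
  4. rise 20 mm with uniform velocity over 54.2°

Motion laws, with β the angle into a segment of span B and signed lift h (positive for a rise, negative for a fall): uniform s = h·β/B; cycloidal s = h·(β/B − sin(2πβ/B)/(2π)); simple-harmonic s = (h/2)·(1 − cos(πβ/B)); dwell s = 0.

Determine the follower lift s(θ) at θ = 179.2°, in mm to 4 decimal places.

seg 1 [0°–166.8°] dwell: s stays 0.0000
seg 2 [166.8°–213.6°] uniform, h=12: θ=179.2° here. β=12.4, B=46.8. 12·12.4/46.8 = 3.1795 → s = 3.1795

3.1795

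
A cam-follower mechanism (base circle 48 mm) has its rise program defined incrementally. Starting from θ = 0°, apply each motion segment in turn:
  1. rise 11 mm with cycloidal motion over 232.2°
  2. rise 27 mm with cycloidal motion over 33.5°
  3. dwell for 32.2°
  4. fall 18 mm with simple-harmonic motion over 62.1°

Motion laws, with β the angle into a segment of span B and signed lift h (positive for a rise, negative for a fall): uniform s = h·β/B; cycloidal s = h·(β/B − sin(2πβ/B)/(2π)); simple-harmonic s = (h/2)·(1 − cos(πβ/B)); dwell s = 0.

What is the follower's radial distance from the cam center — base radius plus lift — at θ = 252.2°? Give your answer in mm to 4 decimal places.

seg 1 [0°–232.2°] cycloidal, h=11: full span → s += 11 → s = 11.0000
seg 2 [232.2°–265.7°] cycloidal, h=27: θ=252.2° here. β=20, B=33.5. 27·(0.5970 − sin(2π·0.5970)/(2π)) = 18.5796 → s = 29.5796
radial distance = base radius + s = 48 + 29.5796 = 77.5796

77.5796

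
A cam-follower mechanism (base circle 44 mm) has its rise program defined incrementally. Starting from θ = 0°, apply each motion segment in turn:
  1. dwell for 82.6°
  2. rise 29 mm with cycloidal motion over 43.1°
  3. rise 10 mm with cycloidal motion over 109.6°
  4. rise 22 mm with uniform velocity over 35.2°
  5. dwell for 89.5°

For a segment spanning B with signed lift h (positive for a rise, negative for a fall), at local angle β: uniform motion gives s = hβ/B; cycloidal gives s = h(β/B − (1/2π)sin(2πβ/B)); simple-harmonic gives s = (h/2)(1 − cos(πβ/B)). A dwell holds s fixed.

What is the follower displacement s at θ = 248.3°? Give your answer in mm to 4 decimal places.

seg 1 [0°–82.6°] dwell: s stays 0.0000
seg 2 [82.6°–125.7°] cycloidal, h=29: full span → s += 29 → s = 29.0000
seg 3 [125.7°–235.3°] cycloidal, h=10: full span → s += 10 → s = 39.0000
seg 4 [235.3°–270.5°] uniform, h=22: θ=248.3° here. β=13, B=35.2. 22·13/35.2 = 8.1250 → s = 47.1250

47.1250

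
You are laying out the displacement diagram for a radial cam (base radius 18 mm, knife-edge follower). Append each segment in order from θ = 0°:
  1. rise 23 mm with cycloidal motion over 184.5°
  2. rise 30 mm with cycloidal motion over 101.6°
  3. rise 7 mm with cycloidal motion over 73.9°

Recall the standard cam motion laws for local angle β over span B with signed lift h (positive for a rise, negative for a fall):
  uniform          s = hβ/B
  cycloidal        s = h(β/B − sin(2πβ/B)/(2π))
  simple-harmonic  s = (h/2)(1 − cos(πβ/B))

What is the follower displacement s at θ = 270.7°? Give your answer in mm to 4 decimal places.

seg 1 [0°–184.5°] cycloidal, h=23: full span → s += 23 → s = 23.0000
seg 2 [184.5°–286.1°] cycloidal, h=30: θ=270.7° here. β=86.2, B=101.6. 30·(0.8484 − sin(2π·0.8484)/(2π)) = 29.3431 → s = 52.3431

52.3431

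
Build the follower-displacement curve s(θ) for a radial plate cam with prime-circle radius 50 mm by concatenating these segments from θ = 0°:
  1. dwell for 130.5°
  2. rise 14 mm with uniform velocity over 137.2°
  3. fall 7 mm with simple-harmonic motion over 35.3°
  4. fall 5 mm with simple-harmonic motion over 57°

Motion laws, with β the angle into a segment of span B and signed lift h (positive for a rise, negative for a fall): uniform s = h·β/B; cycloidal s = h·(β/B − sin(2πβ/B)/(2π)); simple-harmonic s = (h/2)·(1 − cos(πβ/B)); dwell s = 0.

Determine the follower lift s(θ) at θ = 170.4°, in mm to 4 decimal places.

seg 1 [0°–130.5°] dwell: s stays 0.0000
seg 2 [130.5°–267.7°] uniform, h=14: θ=170.4° here. β=39.9, B=137.2. 14·39.9/137.2 = 4.0714 → s = 4.0714

4.0714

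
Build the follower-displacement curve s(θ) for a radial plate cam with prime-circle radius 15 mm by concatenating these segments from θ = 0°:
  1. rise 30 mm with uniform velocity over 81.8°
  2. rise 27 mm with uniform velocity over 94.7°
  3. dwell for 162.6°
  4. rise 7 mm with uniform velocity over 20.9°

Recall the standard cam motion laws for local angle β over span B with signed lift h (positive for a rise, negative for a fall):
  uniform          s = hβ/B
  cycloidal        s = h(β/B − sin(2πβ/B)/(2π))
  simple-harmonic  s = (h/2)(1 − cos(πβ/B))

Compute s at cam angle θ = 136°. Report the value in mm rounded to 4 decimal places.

seg 1 [0°–81.8°] uniform, h=30: full span → s += 30 → s = 30.0000
seg 2 [81.8°–176.5°] uniform, h=27: θ=136° here. β=54.2, B=94.7. 27·54.2/94.7 = 15.4530 → s = 45.4530

45.4530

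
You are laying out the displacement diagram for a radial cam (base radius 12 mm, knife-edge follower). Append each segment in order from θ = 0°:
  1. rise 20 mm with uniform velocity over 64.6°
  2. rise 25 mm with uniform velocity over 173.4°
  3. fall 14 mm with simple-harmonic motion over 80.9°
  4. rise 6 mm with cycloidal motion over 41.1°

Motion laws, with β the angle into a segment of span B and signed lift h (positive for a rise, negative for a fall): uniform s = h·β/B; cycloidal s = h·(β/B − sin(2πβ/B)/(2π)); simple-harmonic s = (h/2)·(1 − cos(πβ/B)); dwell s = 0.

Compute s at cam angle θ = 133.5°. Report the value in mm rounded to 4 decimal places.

seg 1 [0°–64.6°] uniform, h=20: full span → s += 20 → s = 20.0000
seg 2 [64.6°–238°] uniform, h=25: θ=133.5° here. β=68.9, B=173.4. 25·68.9/173.4 = 9.9337 → s = 29.9337

29.9337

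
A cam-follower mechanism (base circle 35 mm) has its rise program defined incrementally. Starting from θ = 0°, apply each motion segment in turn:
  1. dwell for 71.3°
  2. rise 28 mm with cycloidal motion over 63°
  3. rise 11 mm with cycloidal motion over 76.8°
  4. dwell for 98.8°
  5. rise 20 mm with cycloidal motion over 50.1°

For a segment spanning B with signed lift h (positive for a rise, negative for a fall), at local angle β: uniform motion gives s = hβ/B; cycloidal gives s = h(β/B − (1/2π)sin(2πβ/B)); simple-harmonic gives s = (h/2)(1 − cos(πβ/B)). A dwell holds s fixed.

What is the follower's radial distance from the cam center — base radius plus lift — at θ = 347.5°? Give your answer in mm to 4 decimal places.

seg 1 [0°–71.3°] dwell: s stays 0.0000
seg 2 [71.3°–134.3°] cycloidal, h=28: full span → s += 28 → s = 28.0000
seg 3 [134.3°–211.1°] cycloidal, h=11: full span → s += 11 → s = 39.0000
seg 4 [211.1°–309.9°] dwell: s stays 39.0000
seg 5 [309.9°–360°] cycloidal, h=20: θ=347.5° here. β=37.6, B=50.1. 20·(0.7505 − sin(2π·0.7505)/(2π)) = 18.1931 → s = 57.1931
radial distance = base radius + s = 35 + 57.1931 = 92.1931

92.1931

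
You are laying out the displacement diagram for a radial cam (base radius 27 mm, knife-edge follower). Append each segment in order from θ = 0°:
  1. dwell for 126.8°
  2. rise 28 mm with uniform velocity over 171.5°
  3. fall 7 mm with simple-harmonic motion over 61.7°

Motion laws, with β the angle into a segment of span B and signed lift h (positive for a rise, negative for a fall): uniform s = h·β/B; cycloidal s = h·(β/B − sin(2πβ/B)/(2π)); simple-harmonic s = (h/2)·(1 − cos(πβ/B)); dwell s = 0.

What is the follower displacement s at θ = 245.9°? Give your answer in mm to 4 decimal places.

seg 1 [0°–126.8°] dwell: s stays 0.0000
seg 2 [126.8°–298.3°] uniform, h=28: θ=245.9° here. β=119.1, B=171.5. 28·119.1/171.5 = 19.4449 → s = 19.4449

19.4449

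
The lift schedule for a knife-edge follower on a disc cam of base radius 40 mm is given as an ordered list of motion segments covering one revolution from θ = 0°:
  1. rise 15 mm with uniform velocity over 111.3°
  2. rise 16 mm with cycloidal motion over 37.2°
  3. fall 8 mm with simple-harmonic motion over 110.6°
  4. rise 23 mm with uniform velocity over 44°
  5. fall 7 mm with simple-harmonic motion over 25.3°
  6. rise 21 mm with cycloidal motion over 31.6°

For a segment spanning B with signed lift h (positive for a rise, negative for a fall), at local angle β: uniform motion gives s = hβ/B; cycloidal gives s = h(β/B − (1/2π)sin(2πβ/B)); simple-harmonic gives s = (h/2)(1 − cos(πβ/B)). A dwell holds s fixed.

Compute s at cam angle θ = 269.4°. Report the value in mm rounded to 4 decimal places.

seg 1 [0°–111.3°] uniform, h=15: full span → s += 15 → s = 15.0000
seg 2 [111.3°–148.5°] cycloidal, h=16: full span → s += 16 → s = 31.0000
seg 3 [148.5°–259.1°] simple-harmonic, h=-8: full span → s += -8 → s = 23.0000
seg 4 [259.1°–303.1°] uniform, h=23: θ=269.4° here. β=10.3, B=44. 23·10.3/44 = 5.3841 → s = 28.3841

28.3841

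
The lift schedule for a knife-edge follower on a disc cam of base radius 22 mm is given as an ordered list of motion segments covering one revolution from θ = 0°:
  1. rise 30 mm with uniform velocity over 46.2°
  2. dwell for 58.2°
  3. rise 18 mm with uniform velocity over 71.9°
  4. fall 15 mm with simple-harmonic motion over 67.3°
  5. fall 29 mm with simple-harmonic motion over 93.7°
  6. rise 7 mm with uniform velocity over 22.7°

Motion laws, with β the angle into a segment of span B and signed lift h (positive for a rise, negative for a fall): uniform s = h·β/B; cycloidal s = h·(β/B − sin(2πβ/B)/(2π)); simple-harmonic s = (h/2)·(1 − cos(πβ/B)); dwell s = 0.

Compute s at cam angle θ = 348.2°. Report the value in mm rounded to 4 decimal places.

seg 1 [0°–46.2°] uniform, h=30: full span → s += 30 → s = 30.0000
seg 2 [46.2°–104.4°] dwell: s stays 30.0000
seg 3 [104.4°–176.3°] uniform, h=18: full span → s += 18 → s = 48.0000
seg 4 [176.3°–243.6°] simple-harmonic, h=-15: full span → s += -15 → s = 33.0000
seg 5 [243.6°–337.3°] simple-harmonic, h=-29: full span → s += -29 → s = 4.0000
seg 6 [337.3°–360°] uniform, h=7: θ=348.2° here. β=10.9, B=22.7. 7·10.9/22.7 = 3.3612 → s = 7.3612

7.3612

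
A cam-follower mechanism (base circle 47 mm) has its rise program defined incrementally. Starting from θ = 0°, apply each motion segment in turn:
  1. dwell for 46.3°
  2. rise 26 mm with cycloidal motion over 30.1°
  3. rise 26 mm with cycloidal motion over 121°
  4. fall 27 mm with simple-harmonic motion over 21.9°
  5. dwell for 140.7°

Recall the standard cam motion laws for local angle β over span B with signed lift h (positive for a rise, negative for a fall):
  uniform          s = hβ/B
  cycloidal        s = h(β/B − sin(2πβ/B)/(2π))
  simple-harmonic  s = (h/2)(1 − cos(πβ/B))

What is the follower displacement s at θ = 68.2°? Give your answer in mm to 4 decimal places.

seg 1 [0°–46.3°] dwell: s stays 0.0000
seg 2 [46.3°–76.4°] cycloidal, h=26: θ=68.2° here. β=21.9, B=30.1. 26·(0.7276 − sin(2π·0.7276)/(2π)) = 23.0140 → s = 23.0140

23.0140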